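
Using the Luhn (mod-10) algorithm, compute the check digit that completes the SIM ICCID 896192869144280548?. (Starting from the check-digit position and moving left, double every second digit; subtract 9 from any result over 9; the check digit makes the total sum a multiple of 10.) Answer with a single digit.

7

Partial digits right→left: 8 4 5 0 8 2 4 4 1 9 6 8 2 9 1 6 9 8
Double every second digit counting from the check-digit position (so the 1st, 3rd, 5th, ... of the partial from the right).
  doubled (with −9 where >9): 7 1 7 8 2 3 4 2 9 → sum 43
  kept as-is: 4 0 2 4 9 8 9 6 8 → sum 50
Total = 43 + 50 = 93.
Check digit = (10 − (93 mod 10)) mod 10 = 7.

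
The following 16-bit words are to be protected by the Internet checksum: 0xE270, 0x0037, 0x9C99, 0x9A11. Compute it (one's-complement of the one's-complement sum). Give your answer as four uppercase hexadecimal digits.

One's-complement addition (fold any carry out of bit 15 back into bit 0):
  0xE270 + 0x0037 = 0x0E2A7
  0xE2A7 + 0x9C99 = 0x17F40 → wrap carry → 0x7F41
  0x7F41 + 0x9A11 = 0x11952 → wrap carry → 0x1953
One's-complement sum = 0x1953.
Checksum = ~0x1953 & 0xFFFF = 0xE6AC.

E6AC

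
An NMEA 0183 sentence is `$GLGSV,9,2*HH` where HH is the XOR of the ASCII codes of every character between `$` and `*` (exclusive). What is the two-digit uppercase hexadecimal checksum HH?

XOR the ASCII codes of the payload characters:
  'G' = 0x47 → acc = 0x47
  'L' = 0x4C → acc = 0x0B
  'G' = 0x47 → acc = 0x4C
  'S' = 0x53 → acc = 0x1F
  'V' = 0x56 → acc = 0x49
  ',' = 0x2C → acc = 0x65
  '9' = 0x39 → acc = 0x5C
  ',' = 0x2C → acc = 0x70
  '2' = 0x32 → acc = 0x42
Checksum = 0x42.

42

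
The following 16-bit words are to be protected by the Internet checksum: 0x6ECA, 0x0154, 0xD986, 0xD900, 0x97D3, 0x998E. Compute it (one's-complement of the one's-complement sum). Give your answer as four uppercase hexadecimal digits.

ABF7

One's-complement addition (fold any carry out of bit 15 back into bit 0):
  0x6ECA + 0x0154 = 0x0701E
  0x701E + 0xD986 = 0x149A4 → wrap carry → 0x49A5
  0x49A5 + 0xD900 = 0x122A5 → wrap carry → 0x22A6
  0x22A6 + 0x97D3 = 0x0BA79
  0xBA79 + 0x998E = 0x15407 → wrap carry → 0x5408
One's-complement sum = 0x5408.
Checksum = ~0x5408 & 0xFFFF = 0xABF7.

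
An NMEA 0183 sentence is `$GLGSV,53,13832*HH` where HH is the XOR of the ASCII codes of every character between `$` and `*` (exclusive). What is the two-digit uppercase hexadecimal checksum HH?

74

XOR the ASCII codes of the payload characters:
  'G' = 0x47 → acc = 0x47
  'L' = 0x4C → acc = 0x0B
  'G' = 0x47 → acc = 0x4C
  'S' = 0x53 → acc = 0x1F
  'V' = 0x56 → acc = 0x49
  ',' = 0x2C → acc = 0x65
  '5' = 0x35 → acc = 0x50
  '3' = 0x33 → acc = 0x63
  ',' = 0x2C → acc = 0x4F
  '1' = 0x31 → acc = 0x7E
  '3' = 0x33 → acc = 0x4D
  '8' = 0x38 → acc = 0x75
  '3' = 0x33 → acc = 0x46
  '2' = 0x32 → acc = 0x74
Checksum = 0x74.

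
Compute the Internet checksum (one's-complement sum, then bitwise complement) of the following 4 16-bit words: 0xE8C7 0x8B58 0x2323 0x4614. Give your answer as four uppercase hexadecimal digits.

22A8

One's-complement addition (fold any carry out of bit 15 back into bit 0):
  0xE8C7 + 0x8B58 = 0x1741F → wrap carry → 0x7420
  0x7420 + 0x2323 = 0x09743
  0x9743 + 0x4614 = 0x0DD57
One's-complement sum = 0xDD57.
Checksum = ~0xDD57 & 0xFFFF = 0x22A8.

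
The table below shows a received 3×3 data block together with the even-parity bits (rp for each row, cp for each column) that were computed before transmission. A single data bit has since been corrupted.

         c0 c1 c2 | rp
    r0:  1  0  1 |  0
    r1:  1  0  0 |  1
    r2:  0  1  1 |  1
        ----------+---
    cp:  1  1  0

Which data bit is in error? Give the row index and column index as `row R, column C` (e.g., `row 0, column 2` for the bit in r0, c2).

Recompute each row's even parity and compare to rp:
  r0: data parity 0, sent rp 0 → ok
  r1: data parity 1, sent rp 1 → ok
  r2: data parity 0, sent rp 1 → mismatch
Recompute each column's even parity and compare to cp:
  c0: data parity 0, sent cp 1 → mismatch
  c1: data parity 1, sent cp 1 → ok
  c2: data parity 0, sent cp 0 → ok
Exactly one row (r2) and one column (c0) fail → the flipped bit is at their intersection.

row 2, column 0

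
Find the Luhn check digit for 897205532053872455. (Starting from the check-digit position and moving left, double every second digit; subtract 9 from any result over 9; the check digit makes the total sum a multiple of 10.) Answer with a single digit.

8

Partial digits right→left: 5 5 4 2 7 8 3 5 0 2 3 5 5 0 2 7 9 8
Double every second digit counting from the check-digit position (so the 1st, 3rd, 5th, ... of the partial from the right).
  doubled (with −9 where >9): 1 8 5 6 0 6 1 4 9 → sum 40
  kept as-is: 5 2 8 5 2 5 0 7 8 → sum 42
Total = 40 + 42 = 82.
Check digit = (10 − (82 mod 10)) mod 10 = 8.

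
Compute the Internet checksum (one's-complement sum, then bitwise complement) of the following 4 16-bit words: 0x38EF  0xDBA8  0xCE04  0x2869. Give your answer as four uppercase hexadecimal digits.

F4F9

One's-complement addition (fold any carry out of bit 15 back into bit 0):
  0x38EF + 0xDBA8 = 0x11497 → wrap carry → 0x1498
  0x1498 + 0xCE04 = 0x0E29C
  0xE29C + 0x2869 = 0x10B05 → wrap carry → 0x0B06
One's-complement sum = 0x0B06.
Checksum = ~0x0B06 & 0xFFFF = 0xF4F9.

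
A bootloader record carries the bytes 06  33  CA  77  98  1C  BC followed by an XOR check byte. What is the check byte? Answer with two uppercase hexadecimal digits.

XOR the bytes together:
  start with 0x06
  0x06 ⊕ 0x33 = 0x35
  0x35 ⊕ 0xCA = 0xFF
  0xFF ⊕ 0x77 = 0x88
  0x88 ⊕ 0x98 = 0x10
  0x10 ⊕ 0x1C = 0x0C
  0x0C ⊕ 0xBC = 0xB0

B0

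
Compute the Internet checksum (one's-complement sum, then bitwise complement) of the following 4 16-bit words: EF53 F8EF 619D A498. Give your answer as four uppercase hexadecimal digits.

One's-complement addition (fold any carry out of bit 15 back into bit 0):
  0xEF53 + 0xF8EF = 0x1E842 → wrap carry → 0xE843
  0xE843 + 0x619D = 0x149E0 → wrap carry → 0x49E1
  0x49E1 + 0xA498 = 0x0EE79
One's-complement sum = 0xEE79.
Checksum = ~0xEE79 & 0xFFFF = 0x1186.

1186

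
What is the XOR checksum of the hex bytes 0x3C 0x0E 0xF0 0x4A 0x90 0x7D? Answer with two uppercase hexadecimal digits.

XOR the bytes together:
  start with 0x3C
  0x3C ⊕ 0x0E = 0x32
  0x32 ⊕ 0xF0 = 0xC2
  0xC2 ⊕ 0x4A = 0x88
  0x88 ⊕ 0x90 = 0x18
  0x18 ⊕ 0x7D = 0x65

65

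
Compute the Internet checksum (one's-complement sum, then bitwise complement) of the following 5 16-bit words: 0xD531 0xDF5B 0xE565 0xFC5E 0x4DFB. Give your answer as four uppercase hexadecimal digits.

One's-complement addition (fold any carry out of bit 15 back into bit 0):
  0xD531 + 0xDF5B = 0x1B48C → wrap carry → 0xB48D
  0xB48D + 0xE565 = 0x199F2 → wrap carry → 0x99F3
  0x99F3 + 0xFC5E = 0x19651 → wrap carry → 0x9652
  0x9652 + 0x4DFB = 0x0E44D
One's-complement sum = 0xE44D.
Checksum = ~0xE44D & 0xFFFF = 0x1BB2.

1BB2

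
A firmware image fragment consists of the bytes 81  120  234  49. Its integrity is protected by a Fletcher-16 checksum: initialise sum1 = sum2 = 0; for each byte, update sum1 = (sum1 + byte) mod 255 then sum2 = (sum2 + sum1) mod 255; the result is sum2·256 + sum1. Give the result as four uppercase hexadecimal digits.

Running sums (mod 255):
  after byte 0 (81): sum1=81, sum2=81
  after byte 1 (120): sum1=201, sum2=27
  after byte 2 (234): sum1=180, sum2=207
  after byte 3 (49): sum1=229, sum2=181
Checksum = sum2·256 + sum1 = 181·256 + 229 = 46565 = 0xB5E5.

B5E5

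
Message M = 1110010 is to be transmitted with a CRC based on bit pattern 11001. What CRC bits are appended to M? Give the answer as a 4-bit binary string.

Append 4 zeros: 11100100000. Divide by 11001 (XOR where the leading bit is 1):
  pos 0: 11100 XOR 11001 = 00101
  pos 2: 10110 XOR 11001 = 01111
  pos 3: 11110 XOR 11001 = 00111
  pos 5: 11100 XOR 11001 = 00101
Remainder (last 4 bits) = 1010. This is the CRC / FCS.

1010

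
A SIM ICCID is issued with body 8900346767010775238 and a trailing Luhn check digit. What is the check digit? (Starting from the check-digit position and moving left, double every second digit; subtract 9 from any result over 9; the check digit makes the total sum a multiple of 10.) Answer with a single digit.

Partial digits right→left: 8 3 2 5 7 7 0 1 0 7 6 7 6 4 3 0 0 9 8
Double every second digit counting from the check-digit position (so the 1st, 3rd, 5th, ... of the partial from the right).
  doubled (with −9 where >9): 7 4 5 0 0 3 3 6 0 7 → sum 35
  kept as-is: 3 5 7 1 7 7 4 0 9 → sum 43
Total = 35 + 43 = 78.
Check digit = (10 − (78 mod 10)) mod 10 = 2.

2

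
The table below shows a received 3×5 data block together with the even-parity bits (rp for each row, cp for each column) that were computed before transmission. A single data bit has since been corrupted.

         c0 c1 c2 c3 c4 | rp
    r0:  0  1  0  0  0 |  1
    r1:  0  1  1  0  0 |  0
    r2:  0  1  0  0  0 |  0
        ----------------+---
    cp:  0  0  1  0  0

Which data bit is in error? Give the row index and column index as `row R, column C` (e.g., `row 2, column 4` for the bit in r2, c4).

Recompute each row's even parity and compare to rp:
  r0: data parity 1, sent rp 1 → ok
  r1: data parity 0, sent rp 0 → ok
  r2: data parity 1, sent rp 0 → mismatch
Recompute each column's even parity and compare to cp:
  c0: data parity 0, sent cp 0 → ok
  c1: data parity 1, sent cp 0 → mismatch
  c2: data parity 1, sent cp 1 → ok
  c3: data parity 0, sent cp 0 → ok
  c4: data parity 0, sent cp 0 → ok
Exactly one row (r2) and one column (c1) fail → the flipped bit is at their intersection.

row 2, column 1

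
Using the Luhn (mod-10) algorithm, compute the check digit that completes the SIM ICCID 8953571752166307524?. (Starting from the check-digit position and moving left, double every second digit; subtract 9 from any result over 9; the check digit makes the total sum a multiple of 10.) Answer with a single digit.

8

Partial digits right→left: 4 2 5 7 0 3 6 6 1 2 5 7 1 7 5 3 5 9 8
Double every second digit counting from the check-digit position (so the 1st, 3rd, 5th, ... of the partial from the right).
  doubled (with −9 where >9): 8 1 0 3 2 1 2 1 1 7 → sum 26
  kept as-is: 2 7 3 6 2 7 7 3 9 → sum 46
Total = 26 + 46 = 72.
Check digit = (10 − (72 mod 10)) mod 10 = 8.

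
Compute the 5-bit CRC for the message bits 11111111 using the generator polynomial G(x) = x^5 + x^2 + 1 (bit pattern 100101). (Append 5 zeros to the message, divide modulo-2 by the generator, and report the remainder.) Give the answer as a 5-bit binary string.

10100

Append 5 zeros: 1111111100000. Divide by 100101 (XOR where the leading bit is 1):
  pos 0: 111111 XOR 100101 = 011010
  pos 1: 110101 XOR 100101 = 010000
  pos 2: 100001 XOR 100101 = 000100
  pos 5: 100000 XOR 100101 = 000101
Remainder (last 5 bits) = 10100. This is the CRC / FCS.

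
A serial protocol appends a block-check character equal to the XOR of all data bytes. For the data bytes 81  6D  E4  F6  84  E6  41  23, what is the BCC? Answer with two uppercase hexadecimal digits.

XOR the bytes together:
  start with 0x81
  0x81 ⊕ 0x6D = 0xEC
  0xEC ⊕ 0xE4 = 0x08
  0x08 ⊕ 0xF6 = 0xFE
  0xFE ⊕ 0x84 = 0x7A
  0x7A ⊕ 0xE6 = 0x9C
  0x9C ⊕ 0x41 = 0xDD
  0xDD ⊕ 0x23 = 0xFE

FE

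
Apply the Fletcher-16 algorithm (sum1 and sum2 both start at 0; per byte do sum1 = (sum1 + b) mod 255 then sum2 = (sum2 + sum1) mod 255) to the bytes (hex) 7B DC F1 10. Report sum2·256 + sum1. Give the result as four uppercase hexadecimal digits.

785A

Running sums (mod 255):
  after byte 0 (7B): sum1=123, sum2=123
  after byte 1 (DC): sum1=88, sum2=211
  after byte 2 (F1): sum1=74, sum2=30
  after byte 3 (10): sum1=90, sum2=120
Checksum = sum2·256 + sum1 = 120·256 + 90 = 30810 = 0x785A.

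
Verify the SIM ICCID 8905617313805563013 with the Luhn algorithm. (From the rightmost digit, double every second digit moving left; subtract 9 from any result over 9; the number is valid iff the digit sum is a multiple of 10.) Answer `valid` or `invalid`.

invalid

From the right, keep odd positions and double even positions (subtract 9 from any doubled value over 9):
  doubled (positions 2,4,...): 2 6 1 0 6 6 2 1 9 → sum 33
  kept (positions 1,3,...): 3 0 6 5 8 1 7 6 0 8 → sum 44
Total = 77.
77 mod 10 = 7, so the number is invalid.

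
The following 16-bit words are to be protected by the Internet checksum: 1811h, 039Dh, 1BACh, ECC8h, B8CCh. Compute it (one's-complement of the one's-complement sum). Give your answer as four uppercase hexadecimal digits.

One's-complement addition (fold any carry out of bit 15 back into bit 0):
  0x1811 + 0x039D = 0x01BAE
  0x1BAE + 0x1BAC = 0x0375A
  0x375A + 0xECC8 = 0x12422 → wrap carry → 0x2423
  0x2423 + 0xB8CC = 0x0DCEF
One's-complement sum = 0xDCEF.
Checksum = ~0xDCEF & 0xFFFF = 0x2310.

2310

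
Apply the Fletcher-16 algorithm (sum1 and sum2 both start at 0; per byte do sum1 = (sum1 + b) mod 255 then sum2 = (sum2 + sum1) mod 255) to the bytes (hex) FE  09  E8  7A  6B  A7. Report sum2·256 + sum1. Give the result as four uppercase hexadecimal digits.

B87E

Running sums (mod 255):
  after byte 0 (FE): sum1=254, sum2=254
  after byte 1 (09): sum1=8, sum2=7
  after byte 2 (E8): sum1=240, sum2=247
  after byte 3 (7A): sum1=107, sum2=99
  after byte 4 (6B): sum1=214, sum2=58
  after byte 5 (A7): sum1=126, sum2=184
Checksum = sum2·256 + sum1 = 184·256 + 126 = 47230 = 0xB87E.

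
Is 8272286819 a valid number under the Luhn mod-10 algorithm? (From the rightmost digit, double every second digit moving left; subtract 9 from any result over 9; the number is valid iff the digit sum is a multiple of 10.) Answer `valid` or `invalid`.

valid

From the right, keep odd positions and double even positions (subtract 9 from any doubled value over 9):
  doubled (positions 2,4,...): 2 3 4 5 7 → sum 21
  kept (positions 1,3,...): 9 8 8 2 2 → sum 29
Total = 50.
50 mod 10 = 0, so the number is valid.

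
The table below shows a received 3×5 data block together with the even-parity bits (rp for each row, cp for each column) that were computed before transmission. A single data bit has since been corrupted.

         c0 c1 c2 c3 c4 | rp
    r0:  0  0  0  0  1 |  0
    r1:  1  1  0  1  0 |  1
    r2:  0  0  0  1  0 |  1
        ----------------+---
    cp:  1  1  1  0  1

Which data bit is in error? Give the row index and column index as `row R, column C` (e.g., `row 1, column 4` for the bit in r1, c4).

Recompute each row's even parity and compare to rp:
  r0: data parity 1, sent rp 0 → mismatch
  r1: data parity 1, sent rp 1 → ok
  r2: data parity 1, sent rp 1 → ok
Recompute each column's even parity and compare to cp:
  c0: data parity 1, sent cp 1 → ok
  c1: data parity 1, sent cp 1 → ok
  c2: data parity 0, sent cp 1 → mismatch
  c3: data parity 0, sent cp 0 → ok
  c4: data parity 1, sent cp 1 → ok
Exactly one row (r0) and one column (c2) fail → the flipped bit is at their intersection.

row 0, column 2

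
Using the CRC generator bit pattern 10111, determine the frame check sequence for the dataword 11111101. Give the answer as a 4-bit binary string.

0100

Append 4 zeros: 111111010000. Divide by 10111 (XOR where the leading bit is 1):
  pos 0: 11111 XOR 10111 = 01000
  pos 1: 10001 XOR 10111 = 00110
  pos 3: 11001 XOR 10111 = 01110
  pos 4: 11100 XOR 10111 = 01011
  pos 5: 10110 XOR 10111 = 00001
Remainder (last 4 bits) = 0100. This is the CRC / FCS.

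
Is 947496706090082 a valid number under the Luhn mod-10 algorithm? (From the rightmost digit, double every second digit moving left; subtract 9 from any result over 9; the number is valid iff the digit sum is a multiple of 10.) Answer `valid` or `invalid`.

From the right, keep odd positions and double even positions (subtract 9 from any doubled value over 9):
  doubled (positions 2,4,...): 7 0 0 0 3 8 8 → sum 26
  kept (positions 1,3,...): 2 0 9 6 7 9 7 9 → sum 49
Total = 75.
75 mod 10 = 5, so the number is invalid.

invalid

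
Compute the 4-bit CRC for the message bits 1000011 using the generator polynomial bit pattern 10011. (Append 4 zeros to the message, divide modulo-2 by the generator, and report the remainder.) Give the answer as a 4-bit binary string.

Append 4 zeros: 10000110000. Divide by 10011 (XOR where the leading bit is 1):
  pos 0: 10000 XOR 10011 = 00011
  pos 3: 11110 XOR 10011 = 01101
  pos 4: 11010 XOR 10011 = 01001
  pos 5: 10010 XOR 10011 = 00001
Remainder (last 4 bits) = 0010. This is the CRC / FCS.

0010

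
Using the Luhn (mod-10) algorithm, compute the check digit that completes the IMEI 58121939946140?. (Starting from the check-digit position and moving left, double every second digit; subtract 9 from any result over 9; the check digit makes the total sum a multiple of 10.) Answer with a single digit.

2

Partial digits right→left: 0 4 1 6 4 9 9 3 9 1 2 1 8 5
Double every second digit counting from the check-digit position (so the 1st, 3rd, 5th, ... of the partial from the right).
  doubled (with −9 where >9): 0 2 8 9 9 4 7 → sum 39
  kept as-is: 4 6 9 3 1 1 5 → sum 29
Total = 39 + 29 = 68.
Check digit = (10 − (68 mod 10)) mod 10 = 2.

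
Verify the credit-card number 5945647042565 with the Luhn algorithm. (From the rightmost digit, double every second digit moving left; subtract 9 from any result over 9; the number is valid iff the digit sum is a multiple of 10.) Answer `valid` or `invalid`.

From the right, keep odd positions and double even positions (subtract 9 from any doubled value over 9):
  doubled (positions 2,4,...): 3 4 0 8 1 9 → sum 25
  kept (positions 1,3,...): 5 5 4 7 6 4 5 → sum 36
Total = 61.
61 mod 10 = 1, so the number is invalid.

invalid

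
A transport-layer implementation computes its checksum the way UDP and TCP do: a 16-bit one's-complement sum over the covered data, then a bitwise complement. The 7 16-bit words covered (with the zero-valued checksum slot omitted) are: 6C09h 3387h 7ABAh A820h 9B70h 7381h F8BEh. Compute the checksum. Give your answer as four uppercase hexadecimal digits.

35E3

One's-complement addition (fold any carry out of bit 15 back into bit 0):
  0x6C09 + 0x3387 = 0x09F90
  0x9F90 + 0x7ABA = 0x11A4A → wrap carry → 0x1A4B
  0x1A4B + 0xA820 = 0x0C26B
  0xC26B + 0x9B70 = 0x15DDB → wrap carry → 0x5DDC
  0x5DDC + 0x7381 = 0x0D15D
  0xD15D + 0xF8BE = 0x1CA1B → wrap carry → 0xCA1C
One's-complement sum = 0xCA1C.
Checksum = ~0xCA1C & 0xFFFF = 0x35E3.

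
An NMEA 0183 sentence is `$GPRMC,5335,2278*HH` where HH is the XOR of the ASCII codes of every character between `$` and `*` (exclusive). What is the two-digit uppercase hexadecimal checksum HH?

XOR the ASCII codes of the payload characters:
  'G' = 0x47 → acc = 0x47
  'P' = 0x50 → acc = 0x17
  'R' = 0x52 → acc = 0x45
  'M' = 0x4D → acc = 0x08
  'C' = 0x43 → acc = 0x4B
  ',' = 0x2C → acc = 0x67
  '5' = 0x35 → acc = 0x52
  '3' = 0x33 → acc = 0x61
  '3' = 0x33 → acc = 0x52
  '5' = 0x35 → acc = 0x67
  ',' = 0x2C → acc = 0x4B
  '2' = 0x32 → acc = 0x79
  '2' = 0x32 → acc = 0x4B
  '7' = 0x37 → acc = 0x7C
  '8' = 0x38 → acc = 0x44
Checksum = 0x44.

44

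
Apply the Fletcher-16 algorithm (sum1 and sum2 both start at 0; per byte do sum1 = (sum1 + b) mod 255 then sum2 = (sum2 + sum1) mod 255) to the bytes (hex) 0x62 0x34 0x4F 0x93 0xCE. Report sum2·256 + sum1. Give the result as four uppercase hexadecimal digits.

Running sums (mod 255):
  after byte 0 (0x62): sum1=98, sum2=98
  after byte 1 (0x34): sum1=150, sum2=248
  after byte 2 (0x4F): sum1=229, sum2=222
  after byte 3 (0x93): sum1=121, sum2=88
  after byte 4 (0xCE): sum1=72, sum2=160
Checksum = sum2·256 + sum1 = 160·256 + 72 = 41032 = 0xA048.

A048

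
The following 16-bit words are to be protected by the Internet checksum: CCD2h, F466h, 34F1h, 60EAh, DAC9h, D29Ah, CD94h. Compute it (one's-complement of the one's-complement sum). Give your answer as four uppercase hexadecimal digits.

One's-complement addition (fold any carry out of bit 15 back into bit 0):
  0xCCD2 + 0xF466 = 0x1C138 → wrap carry → 0xC139
  0xC139 + 0x34F1 = 0x0F62A
  0xF62A + 0x60EA = 0x15714 → wrap carry → 0x5715
  0x5715 + 0xDAC9 = 0x131DE → wrap carry → 0x31DF
  0x31DF + 0xD29A = 0x10479 → wrap carry → 0x047A
  0x047A + 0xCD94 = 0x0D20E
One's-complement sum = 0xD20E.
Checksum = ~0xD20E & 0xFFFF = 0x2DF1.

2DF1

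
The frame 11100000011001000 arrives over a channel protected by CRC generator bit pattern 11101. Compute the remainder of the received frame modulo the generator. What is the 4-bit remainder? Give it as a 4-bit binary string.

Modulo-2 division of 11100000011001000 by 11101:
  pos 0: 11100 XOR 11101 = 00001
  pos 4: 10000 XOR 11101 = 01101
  pos 5: 11011 XOR 11101 = 00110
  pos 7: 11010 XOR 11101 = 00111
  pos 9: 11101 XOR 11101 = 00000
Remainder = 0000 (zero — the frame passes the CRC check).

0000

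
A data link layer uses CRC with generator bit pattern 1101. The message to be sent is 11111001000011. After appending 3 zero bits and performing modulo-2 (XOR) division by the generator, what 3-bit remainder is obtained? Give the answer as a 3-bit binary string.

Append 3 zeros: 11111001000011000. Divide by 1101 (XOR where the leading bit is 1):
  pos 0: 1111 XOR 1101 = 0010
  pos 2: 1010 XOR 1101 = 0111
  pos 3: 1110 XOR 1101 = 0011
  pos 5: 1110 XOR 1101 = 0011
  pos 7: 1100 XOR 1101 = 0001
  pos 10: 1011 XOR 1101 = 0110
  pos 11: 1100 XOR 1101 = 0001
Remainder (last 3 bits) = 100. This is the CRC / FCS.

100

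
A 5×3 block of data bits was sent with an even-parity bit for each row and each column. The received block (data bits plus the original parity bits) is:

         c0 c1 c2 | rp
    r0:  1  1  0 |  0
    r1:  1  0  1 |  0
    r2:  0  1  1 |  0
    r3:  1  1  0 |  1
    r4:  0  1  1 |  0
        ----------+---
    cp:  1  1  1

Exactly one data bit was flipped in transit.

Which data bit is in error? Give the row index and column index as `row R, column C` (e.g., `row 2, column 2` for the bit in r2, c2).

Recompute each row's even parity and compare to rp:
  r0: data parity 0, sent rp 0 → ok
  r1: data parity 0, sent rp 0 → ok
  r2: data parity 0, sent rp 0 → ok
  r3: data parity 0, sent rp 1 → mismatch
  r4: data parity 0, sent rp 0 → ok
Recompute each column's even parity and compare to cp:
  c0: data parity 1, sent cp 1 → ok
  c1: data parity 0, sent cp 1 → mismatch
  c2: data parity 1, sent cp 1 → ok
Exactly one row (r3) and one column (c1) fail → the flipped bit is at their intersection.

row 3, column 1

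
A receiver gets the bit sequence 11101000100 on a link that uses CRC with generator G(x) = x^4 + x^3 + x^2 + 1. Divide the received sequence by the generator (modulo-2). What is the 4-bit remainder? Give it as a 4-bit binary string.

0100

Modulo-2 division of 11101000100 by 11101:
  pos 0: 11101 XOR 11101 = 00000
Remainder = 0100 (nonzero — an error is detected).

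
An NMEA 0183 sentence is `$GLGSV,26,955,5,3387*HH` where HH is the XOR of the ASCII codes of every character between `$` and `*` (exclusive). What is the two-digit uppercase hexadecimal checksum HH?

4E

XOR the ASCII codes of the payload characters:
  'G' = 0x47 → acc = 0x47
  'L' = 0x4C → acc = 0x0B
  'G' = 0x47 → acc = 0x4C
  'S' = 0x53 → acc = 0x1F
  'V' = 0x56 → acc = 0x49
  ',' = 0x2C → acc = 0x65
  '2' = 0x32 → acc = 0x57
  '6' = 0x36 → acc = 0x61
  ',' = 0x2C → acc = 0x4D
  '9' = 0x39 → acc = 0x74
  '5' = 0x35 → acc = 0x41
  '5' = 0x35 → acc = 0x74
  ',' = 0x2C → acc = 0x58
  '5' = 0x35 → acc = 0x6D
  ',' = 0x2C → acc = 0x41
  '3' = 0x33 → acc = 0x72
  '3' = 0x33 → acc = 0x41
  '8' = 0x38 → acc = 0x79
  '7' = 0x37 → acc = 0x4E
Checksum = 0x4E.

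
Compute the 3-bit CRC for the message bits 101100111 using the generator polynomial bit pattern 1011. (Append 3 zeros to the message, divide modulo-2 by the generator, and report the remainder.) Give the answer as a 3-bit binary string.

010

Append 3 zeros: 101100111000. Divide by 1011 (XOR where the leading bit is 1):
  pos 0: 1011 XOR 1011 = 0000
  pos 6: 1110 XOR 1011 = 0101
  pos 7: 1010 XOR 1011 = 0001
Remainder (last 3 bits) = 010. This is the CRC / FCS.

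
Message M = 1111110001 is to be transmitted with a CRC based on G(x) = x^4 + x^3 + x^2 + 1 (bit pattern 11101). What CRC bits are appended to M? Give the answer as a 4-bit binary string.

Append 4 zeros: 11111100010000. Divide by 11101 (XOR where the leading bit is 1):
  pos 0: 11111 XOR 11101 = 00010
  pos 3: 10100 XOR 11101 = 01001
  pos 4: 10010 XOR 11101 = 01111
  pos 5: 11111 XOR 11101 = 00010
  pos 8: 10000 XOR 11101 = 01101
  pos 9: 11010 XOR 11101 = 00111
Remainder (last 4 bits) = 0111. This is the CRC / FCS.

0111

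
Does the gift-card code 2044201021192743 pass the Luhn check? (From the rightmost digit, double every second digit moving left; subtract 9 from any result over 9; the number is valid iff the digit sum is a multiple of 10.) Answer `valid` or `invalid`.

From the right, keep odd positions and double even positions (subtract 9 from any doubled value over 9):
  doubled (positions 2,4,...): 8 4 2 4 2 4 8 4 → sum 36
  kept (positions 1,3,...): 3 7 9 1 0 0 4 0 → sum 24
Total = 60.
60 mod 10 = 0, so the number is valid.

valid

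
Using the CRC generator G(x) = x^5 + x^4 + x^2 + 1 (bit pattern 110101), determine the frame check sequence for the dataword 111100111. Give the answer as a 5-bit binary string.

Append 5 zeros: 11110011100000. Divide by 110101 (XOR where the leading bit is 1):
  pos 0: 111100 XOR 110101 = 001001
  pos 2: 100111 XOR 110101 = 010010
  pos 3: 100101 XOR 110101 = 010000
  pos 4: 100000 XOR 110101 = 010101
  pos 5: 101010 XOR 110101 = 011111
  pos 6: 111110 XOR 110101 = 001011
  pos 8: 101100 XOR 110101 = 011001
Remainder (last 5 bits) = 11001. This is the CRC / FCS.

11001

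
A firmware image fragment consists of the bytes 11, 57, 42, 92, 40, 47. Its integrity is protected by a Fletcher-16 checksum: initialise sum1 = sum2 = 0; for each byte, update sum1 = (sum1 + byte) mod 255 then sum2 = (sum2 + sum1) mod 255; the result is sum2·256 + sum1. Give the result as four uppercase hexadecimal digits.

9D22

Running sums (mod 255):
  after byte 0 (11): sum1=11, sum2=11
  after byte 1 (57): sum1=68, sum2=79
  after byte 2 (42): sum1=110, sum2=189
  after byte 3 (92): sum1=202, sum2=136
  after byte 4 (40): sum1=242, sum2=123
  after byte 5 (47): sum1=34, sum2=157
Checksum = sum2·256 + sum1 = 157·256 + 34 = 40226 = 0x9D22.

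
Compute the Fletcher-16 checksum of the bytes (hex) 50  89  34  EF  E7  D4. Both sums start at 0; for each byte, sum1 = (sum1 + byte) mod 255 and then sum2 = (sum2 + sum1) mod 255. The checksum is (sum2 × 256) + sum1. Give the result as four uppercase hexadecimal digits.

D6BA

Running sums (mod 255):
  after byte 0 (50): sum1=80, sum2=80
  after byte 1 (89): sum1=217, sum2=42
  after byte 2 (34): sum1=14, sum2=56
  after byte 3 (EF): sum1=253, sum2=54
  after byte 4 (E7): sum1=229, sum2=28
  after byte 5 (D4): sum1=186, sum2=214
Checksum = sum2·256 + sum1 = 214·256 + 186 = 54970 = 0xD6BA.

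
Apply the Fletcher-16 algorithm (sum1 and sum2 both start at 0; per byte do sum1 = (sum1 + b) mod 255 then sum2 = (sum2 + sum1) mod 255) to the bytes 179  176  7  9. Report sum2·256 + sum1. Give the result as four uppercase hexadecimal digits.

Running sums (mod 255):
  after byte 0 (179): sum1=179, sum2=179
  after byte 1 (176): sum1=100, sum2=24
  after byte 2 (7): sum1=107, sum2=131
  after byte 3 (9): sum1=116, sum2=247
Checksum = sum2·256 + sum1 = 247·256 + 116 = 63348 = 0xF774.

F774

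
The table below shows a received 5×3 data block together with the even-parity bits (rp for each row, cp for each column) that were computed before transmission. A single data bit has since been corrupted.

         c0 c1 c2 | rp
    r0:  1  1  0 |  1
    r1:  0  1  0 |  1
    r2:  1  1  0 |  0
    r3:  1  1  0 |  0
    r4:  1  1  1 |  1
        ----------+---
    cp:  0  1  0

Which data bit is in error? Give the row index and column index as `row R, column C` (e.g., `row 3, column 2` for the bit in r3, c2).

Recompute each row's even parity and compare to rp:
  r0: data parity 0, sent rp 1 → mismatch
  r1: data parity 1, sent rp 1 → ok
  r2: data parity 0, sent rp 0 → ok
  r3: data parity 0, sent rp 0 → ok
  r4: data parity 1, sent rp 1 → ok
Recompute each column's even parity and compare to cp:
  c0: data parity 0, sent cp 0 → ok
  c1: data parity 1, sent cp 1 → ok
  c2: data parity 1, sent cp 0 → mismatch
Exactly one row (r0) and one column (c2) fail → the flipped bit is at their intersection.

row 0, column 2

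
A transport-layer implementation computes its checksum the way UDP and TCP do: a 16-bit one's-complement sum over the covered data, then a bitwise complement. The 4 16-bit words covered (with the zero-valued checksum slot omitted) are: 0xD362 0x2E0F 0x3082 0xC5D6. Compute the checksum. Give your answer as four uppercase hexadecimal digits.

0835

One's-complement addition (fold any carry out of bit 15 back into bit 0):
  0xD362 + 0x2E0F = 0x10171 → wrap carry → 0x0172
  0x0172 + 0x3082 = 0x031F4
  0x31F4 + 0xC5D6 = 0x0F7CA
One's-complement sum = 0xF7CA.
Checksum = ~0xF7CA & 0xFFFF = 0x0835.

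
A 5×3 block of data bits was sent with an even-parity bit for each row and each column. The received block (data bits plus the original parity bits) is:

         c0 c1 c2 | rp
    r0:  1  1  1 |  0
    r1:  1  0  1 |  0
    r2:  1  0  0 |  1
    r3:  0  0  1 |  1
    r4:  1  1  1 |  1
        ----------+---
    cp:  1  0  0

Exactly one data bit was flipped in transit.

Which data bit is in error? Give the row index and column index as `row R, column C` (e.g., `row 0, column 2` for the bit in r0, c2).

Recompute each row's even parity and compare to rp:
  r0: data parity 1, sent rp 0 → mismatch
  r1: data parity 0, sent rp 0 → ok
  r2: data parity 1, sent rp 1 → ok
  r3: data parity 1, sent rp 1 → ok
  r4: data parity 1, sent rp 1 → ok
Recompute each column's even parity and compare to cp:
  c0: data parity 0, sent cp 1 → mismatch
  c1: data parity 0, sent cp 0 → ok
  c2: data parity 0, sent cp 0 → ok
Exactly one row (r0) and one column (c0) fail → the flipped bit is at their intersection.

row 0, column 0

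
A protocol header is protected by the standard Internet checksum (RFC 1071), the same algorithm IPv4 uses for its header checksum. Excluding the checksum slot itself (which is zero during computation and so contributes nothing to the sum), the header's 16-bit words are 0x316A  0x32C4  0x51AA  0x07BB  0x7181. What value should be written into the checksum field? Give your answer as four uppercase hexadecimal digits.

D0EA

One's-complement addition (fold any carry out of bit 15 back into bit 0):
  0x316A + 0x32C4 = 0x0642E
  0x642E + 0x51AA = 0x0B5D8
  0xB5D8 + 0x07BB = 0x0BD93
  0xBD93 + 0x7181 = 0x12F14 → wrap carry → 0x2F15
One's-complement sum = 0x2F15.
Checksum = ~0x2F15 & 0xFFFF = 0xD0EA.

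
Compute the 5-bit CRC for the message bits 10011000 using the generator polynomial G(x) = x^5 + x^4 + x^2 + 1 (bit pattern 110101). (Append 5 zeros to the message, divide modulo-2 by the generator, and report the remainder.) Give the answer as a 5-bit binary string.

Append 5 zeros: 1001100000000. Divide by 110101 (XOR where the leading bit is 1):
  pos 0: 100110 XOR 110101 = 010011
  pos 1: 100110 XOR 110101 = 010011
  pos 2: 100110 XOR 110101 = 010011
  pos 3: 100110 XOR 110101 = 010011
  pos 4: 100110 XOR 110101 = 010011
  pos 5: 100110 XOR 110101 = 010011
  pos 6: 100110 XOR 110101 = 010011
  pos 7: 100110 XOR 110101 = 010011
Remainder (last 5 bits) = 10011. This is the CRC / FCS.

10011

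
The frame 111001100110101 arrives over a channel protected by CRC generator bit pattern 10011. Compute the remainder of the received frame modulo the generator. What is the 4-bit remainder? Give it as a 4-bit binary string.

0100

Modulo-2 division of 111001100110101 by 10011:
  pos 0: 11100 XOR 10011 = 01111
  pos 1: 11111 XOR 10011 = 01100
  pos 2: 11001 XOR 10011 = 01010
  pos 3: 10100 XOR 10011 = 00111
  pos 5: 11101 XOR 10011 = 01110
  pos 6: 11101 XOR 10011 = 01110
  pos 7: 11100 XOR 10011 = 01111
  pos 8: 11111 XOR 10011 = 01100
  pos 9: 11000 XOR 10011 = 01011
  pos 10: 10111 XOR 10011 = 00100
Remainder = 0100 (nonzero — an error is detected).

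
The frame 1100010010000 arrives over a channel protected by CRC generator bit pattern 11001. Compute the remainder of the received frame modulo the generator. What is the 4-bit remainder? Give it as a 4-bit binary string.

Modulo-2 division of 1100010010000 by 11001:
  pos 0: 11000 XOR 11001 = 00001
  pos 4: 11001 XOR 11001 = 00000
Remainder = 0000 (zero — the frame passes the CRC check).

0000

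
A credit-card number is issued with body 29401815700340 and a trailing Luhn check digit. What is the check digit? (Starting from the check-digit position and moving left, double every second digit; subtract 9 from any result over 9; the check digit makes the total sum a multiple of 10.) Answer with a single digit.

8

Partial digits right→left: 0 4 3 0 0 7 5 1 8 1 0 4 9 2
Double every second digit counting from the check-digit position (so the 1st, 3rd, 5th, ... of the partial from the right).
  doubled (with −9 where >9): 0 6 0 1 7 0 9 → sum 23
  kept as-is: 4 0 7 1 1 4 2 → sum 19
Total = 23 + 19 = 42.
Check digit = (10 − (42 mod 10)) mod 10 = 8.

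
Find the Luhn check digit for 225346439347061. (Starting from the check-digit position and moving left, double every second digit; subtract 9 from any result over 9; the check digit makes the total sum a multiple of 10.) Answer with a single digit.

Partial digits right→left: 1 6 0 7 4 3 9 3 4 6 4 3 5 2 2
Double every second digit counting from the check-digit position (so the 1st, 3rd, 5th, ... of the partial from the right).
  doubled (with −9 where >9): 2 0 8 9 8 8 1 4 → sum 40
  kept as-is: 6 7 3 3 6 3 2 → sum 30
Total = 40 + 30 = 70.
Check digit = (10 − (70 mod 10)) mod 10 = 0.

0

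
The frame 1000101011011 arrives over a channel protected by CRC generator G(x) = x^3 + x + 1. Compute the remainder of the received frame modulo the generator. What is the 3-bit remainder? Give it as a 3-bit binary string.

Modulo-2 division of 1000101011011 by 1011:
  pos 0: 1000 XOR 1011 = 0011
  pos 2: 1110 XOR 1011 = 0101
  pos 3: 1011 XOR 1011 = 0000
  pos 8: 1101 XOR 1011 = 0110
  pos 9: 1101 XOR 1011 = 0110
Remainder = 110 (nonzero — an error is detected).

110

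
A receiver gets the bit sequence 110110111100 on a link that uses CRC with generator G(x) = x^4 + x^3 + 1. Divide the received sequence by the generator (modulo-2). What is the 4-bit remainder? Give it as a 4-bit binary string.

Modulo-2 division of 110110111100 by 11001:
  pos 0: 11011 XOR 11001 = 00010
  pos 3: 10011 XOR 11001 = 01010
  pos 4: 10101 XOR 11001 = 01100
  pos 5: 11001 XOR 11001 = 00000
Remainder = 0000 (zero — the frame passes the CRC check).

0000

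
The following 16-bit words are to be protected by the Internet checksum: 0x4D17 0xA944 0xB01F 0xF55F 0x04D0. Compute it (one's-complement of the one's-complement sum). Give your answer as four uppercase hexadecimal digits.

One's-complement addition (fold any carry out of bit 15 back into bit 0):
  0x4D17 + 0xA944 = 0x0F65B
  0xF65B + 0xB01F = 0x1A67A → wrap carry → 0xA67B
  0xA67B + 0xF55F = 0x19BDA → wrap carry → 0x9BDB
  0x9BDB + 0x04D0 = 0x0A0AB
One's-complement sum = 0xA0AB.
Checksum = ~0xA0AB & 0xFFFF = 0x5F54.

5F54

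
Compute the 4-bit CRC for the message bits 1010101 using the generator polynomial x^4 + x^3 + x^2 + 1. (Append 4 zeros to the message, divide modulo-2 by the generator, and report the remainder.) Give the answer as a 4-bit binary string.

Append 4 zeros: 10101010000. Divide by 11101 (XOR where the leading bit is 1):
  pos 0: 10101 XOR 11101 = 01000
  pos 1: 10000 XOR 11101 = 01101
  pos 2: 11011 XOR 11101 = 00110
  pos 4: 11000 XOR 11101 = 00101
  pos 6: 10100 XOR 11101 = 01001
Remainder (last 4 bits) = 1001. This is the CRC / FCS.

1001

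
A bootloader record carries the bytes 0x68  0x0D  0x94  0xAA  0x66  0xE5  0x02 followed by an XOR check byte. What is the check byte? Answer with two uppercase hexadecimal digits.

XOR the bytes together:
  start with 0x68
  0x68 ⊕ 0x0D = 0x65
  0x65 ⊕ 0x94 = 0xF1
  0xF1 ⊕ 0xAA = 0x5B
  0x5B ⊕ 0x66 = 0x3D
  0x3D ⊕ 0xE5 = 0xD8
  0xD8 ⊕ 0x02 = 0xDA

DA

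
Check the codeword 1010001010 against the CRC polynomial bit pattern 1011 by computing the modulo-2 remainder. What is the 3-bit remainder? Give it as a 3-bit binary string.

100

Modulo-2 division of 1010001010 by 1011:
  pos 0: 1010 XOR 1011 = 0001
  pos 3: 1001 XOR 1011 = 0010
  pos 5: 1001 XOR 1011 = 0010
Remainder = 100 (nonzero — an error is detected).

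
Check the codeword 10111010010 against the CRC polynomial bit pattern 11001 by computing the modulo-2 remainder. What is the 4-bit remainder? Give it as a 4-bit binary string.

0111

Modulo-2 division of 10111010010 by 11001:
  pos 0: 10111 XOR 11001 = 01110
  pos 1: 11100 XOR 11001 = 00101
  pos 3: 10110 XOR 11001 = 01111
  pos 4: 11110 XOR 11001 = 00111
  pos 6: 11110 XOR 11001 = 00111
Remainder = 0111 (nonzero — an error is detected).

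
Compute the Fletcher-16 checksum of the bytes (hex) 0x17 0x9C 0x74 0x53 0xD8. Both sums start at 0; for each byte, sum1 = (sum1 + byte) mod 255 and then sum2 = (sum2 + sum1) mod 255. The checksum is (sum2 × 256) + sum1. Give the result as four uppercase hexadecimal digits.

C254

Running sums (mod 255):
  after byte 0 (0x17): sum1=23, sum2=23
  after byte 1 (0x9C): sum1=179, sum2=202
  after byte 2 (0x74): sum1=40, sum2=242
  after byte 3 (0x53): sum1=123, sum2=110
  after byte 4 (0xD8): sum1=84, sum2=194
Checksum = sum2·256 + sum1 = 194·256 + 84 = 49748 = 0xC254.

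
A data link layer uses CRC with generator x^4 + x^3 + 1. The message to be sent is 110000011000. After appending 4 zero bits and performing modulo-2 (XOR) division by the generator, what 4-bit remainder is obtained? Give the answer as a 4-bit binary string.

Append 4 zeros: 1100000110000000. Divide by 11001 (XOR where the leading bit is 1):
  pos 0: 11000 XOR 11001 = 00001
  pos 4: 10011 XOR 11001 = 01010
  pos 5: 10100 XOR 11001 = 01101
  pos 6: 11010 XOR 11001 = 00011
  pos 9: 11000 XOR 11001 = 00001
Remainder (last 4 bits) = 0100. This is the CRC / FCS.

0100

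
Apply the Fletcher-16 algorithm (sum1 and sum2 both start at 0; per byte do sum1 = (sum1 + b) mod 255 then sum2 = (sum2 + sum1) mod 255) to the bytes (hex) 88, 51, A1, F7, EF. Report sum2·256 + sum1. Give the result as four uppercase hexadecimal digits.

Running sums (mod 255):
  after byte 0 (88): sum1=136, sum2=136
  after byte 1 (51): sum1=217, sum2=98
  after byte 2 (A1): sum1=123, sum2=221
  after byte 3 (F7): sum1=115, sum2=81
  after byte 4 (EF): sum1=99, sum2=180
Checksum = sum2·256 + sum1 = 180·256 + 99 = 46179 = 0xB463.

B463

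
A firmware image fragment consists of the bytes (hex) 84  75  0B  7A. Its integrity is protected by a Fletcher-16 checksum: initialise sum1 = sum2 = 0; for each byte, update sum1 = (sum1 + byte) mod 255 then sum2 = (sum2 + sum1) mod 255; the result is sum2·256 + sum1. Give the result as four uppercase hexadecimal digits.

037F

Running sums (mod 255):
  after byte 0 (84): sum1=132, sum2=132
  after byte 1 (75): sum1=249, sum2=126
  after byte 2 (0B): sum1=5, sum2=131
  after byte 3 (7A): sum1=127, sum2=3
Checksum = sum2·256 + sum1 = 3·256 + 127 = 895 = 0x037F.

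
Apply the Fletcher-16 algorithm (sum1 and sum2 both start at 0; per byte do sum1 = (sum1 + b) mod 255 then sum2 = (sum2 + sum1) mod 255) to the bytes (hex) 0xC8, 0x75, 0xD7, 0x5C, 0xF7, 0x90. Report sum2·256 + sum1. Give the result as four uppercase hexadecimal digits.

Running sums (mod 255):
  after byte 0 (0xC8): sum1=200, sum2=200
  after byte 1 (0x75): sum1=62, sum2=7
  after byte 2 (0xD7): sum1=22, sum2=29
  after byte 3 (0x5C): sum1=114, sum2=143
  after byte 4 (0xF7): sum1=106, sum2=249
  after byte 5 (0x90): sum1=250, sum2=244
Checksum = sum2·256 + sum1 = 244·256 + 250 = 62714 = 0xF4FA.

F4FA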